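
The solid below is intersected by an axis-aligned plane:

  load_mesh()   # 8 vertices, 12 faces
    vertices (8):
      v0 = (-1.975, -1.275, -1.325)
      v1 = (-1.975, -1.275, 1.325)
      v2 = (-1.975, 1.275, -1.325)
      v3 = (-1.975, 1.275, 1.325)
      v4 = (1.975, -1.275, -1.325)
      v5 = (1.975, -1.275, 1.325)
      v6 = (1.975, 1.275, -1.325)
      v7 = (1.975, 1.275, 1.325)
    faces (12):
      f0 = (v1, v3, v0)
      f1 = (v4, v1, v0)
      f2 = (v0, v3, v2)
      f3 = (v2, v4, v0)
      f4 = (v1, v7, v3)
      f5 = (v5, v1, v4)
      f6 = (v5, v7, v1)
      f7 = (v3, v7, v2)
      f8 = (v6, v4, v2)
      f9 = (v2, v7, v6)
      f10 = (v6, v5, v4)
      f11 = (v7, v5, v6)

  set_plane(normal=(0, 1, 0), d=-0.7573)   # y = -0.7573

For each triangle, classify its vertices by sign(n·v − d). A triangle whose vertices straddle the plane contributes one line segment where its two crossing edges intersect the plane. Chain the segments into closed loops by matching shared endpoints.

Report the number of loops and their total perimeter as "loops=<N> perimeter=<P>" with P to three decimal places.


Straddling triangles (8 of 12):
  (v1,v3,v0) [-+-] → (-1.975, -0.7573, 1.325)–(-1.975, -0.7573, -0.786998)  len=2.1120
  (v0,v3,v2) [-++] → (-1.975, -0.7573, -0.786998)–(-1.975, -0.7573, -1.325)  len=0.5380
  (v2,v4,v0) [+--] → (1.17307, -0.7573, -1.325)–(-1.975, -0.7573, -1.325)  len=3.1481
  (v1,v7,v3) [-++] → (-1.17307, -0.7573, 1.325)–(-1.975, -0.7573, 1.325)  len=0.8019
  (v5,v7,v1) [-+-] → (1.975, -0.7573, 1.325)–(-1.17307, -0.7573, 1.325)  len=3.1481
  (v6,v4,v2) [+-+] → (1.975, -0.7573, -1.325)–(1.17307, -0.7573, -1.325)  len=0.8019
  (v6,v5,v4) [+--] → (1.975, -0.7573, 0.786998)–(1.975, -0.7573, -1.325)  len=2.1120
  (v7,v5,v6) [+-+] → (1.975, -0.7573, 1.325)–(1.975, -0.7573, 0.786998)  len=0.5380

Chained into 1 loop(s):
  loop 1: 8 segments, perimeter = 13.2000
Total perimeter = 13.200

loops=1 perimeter=13.200


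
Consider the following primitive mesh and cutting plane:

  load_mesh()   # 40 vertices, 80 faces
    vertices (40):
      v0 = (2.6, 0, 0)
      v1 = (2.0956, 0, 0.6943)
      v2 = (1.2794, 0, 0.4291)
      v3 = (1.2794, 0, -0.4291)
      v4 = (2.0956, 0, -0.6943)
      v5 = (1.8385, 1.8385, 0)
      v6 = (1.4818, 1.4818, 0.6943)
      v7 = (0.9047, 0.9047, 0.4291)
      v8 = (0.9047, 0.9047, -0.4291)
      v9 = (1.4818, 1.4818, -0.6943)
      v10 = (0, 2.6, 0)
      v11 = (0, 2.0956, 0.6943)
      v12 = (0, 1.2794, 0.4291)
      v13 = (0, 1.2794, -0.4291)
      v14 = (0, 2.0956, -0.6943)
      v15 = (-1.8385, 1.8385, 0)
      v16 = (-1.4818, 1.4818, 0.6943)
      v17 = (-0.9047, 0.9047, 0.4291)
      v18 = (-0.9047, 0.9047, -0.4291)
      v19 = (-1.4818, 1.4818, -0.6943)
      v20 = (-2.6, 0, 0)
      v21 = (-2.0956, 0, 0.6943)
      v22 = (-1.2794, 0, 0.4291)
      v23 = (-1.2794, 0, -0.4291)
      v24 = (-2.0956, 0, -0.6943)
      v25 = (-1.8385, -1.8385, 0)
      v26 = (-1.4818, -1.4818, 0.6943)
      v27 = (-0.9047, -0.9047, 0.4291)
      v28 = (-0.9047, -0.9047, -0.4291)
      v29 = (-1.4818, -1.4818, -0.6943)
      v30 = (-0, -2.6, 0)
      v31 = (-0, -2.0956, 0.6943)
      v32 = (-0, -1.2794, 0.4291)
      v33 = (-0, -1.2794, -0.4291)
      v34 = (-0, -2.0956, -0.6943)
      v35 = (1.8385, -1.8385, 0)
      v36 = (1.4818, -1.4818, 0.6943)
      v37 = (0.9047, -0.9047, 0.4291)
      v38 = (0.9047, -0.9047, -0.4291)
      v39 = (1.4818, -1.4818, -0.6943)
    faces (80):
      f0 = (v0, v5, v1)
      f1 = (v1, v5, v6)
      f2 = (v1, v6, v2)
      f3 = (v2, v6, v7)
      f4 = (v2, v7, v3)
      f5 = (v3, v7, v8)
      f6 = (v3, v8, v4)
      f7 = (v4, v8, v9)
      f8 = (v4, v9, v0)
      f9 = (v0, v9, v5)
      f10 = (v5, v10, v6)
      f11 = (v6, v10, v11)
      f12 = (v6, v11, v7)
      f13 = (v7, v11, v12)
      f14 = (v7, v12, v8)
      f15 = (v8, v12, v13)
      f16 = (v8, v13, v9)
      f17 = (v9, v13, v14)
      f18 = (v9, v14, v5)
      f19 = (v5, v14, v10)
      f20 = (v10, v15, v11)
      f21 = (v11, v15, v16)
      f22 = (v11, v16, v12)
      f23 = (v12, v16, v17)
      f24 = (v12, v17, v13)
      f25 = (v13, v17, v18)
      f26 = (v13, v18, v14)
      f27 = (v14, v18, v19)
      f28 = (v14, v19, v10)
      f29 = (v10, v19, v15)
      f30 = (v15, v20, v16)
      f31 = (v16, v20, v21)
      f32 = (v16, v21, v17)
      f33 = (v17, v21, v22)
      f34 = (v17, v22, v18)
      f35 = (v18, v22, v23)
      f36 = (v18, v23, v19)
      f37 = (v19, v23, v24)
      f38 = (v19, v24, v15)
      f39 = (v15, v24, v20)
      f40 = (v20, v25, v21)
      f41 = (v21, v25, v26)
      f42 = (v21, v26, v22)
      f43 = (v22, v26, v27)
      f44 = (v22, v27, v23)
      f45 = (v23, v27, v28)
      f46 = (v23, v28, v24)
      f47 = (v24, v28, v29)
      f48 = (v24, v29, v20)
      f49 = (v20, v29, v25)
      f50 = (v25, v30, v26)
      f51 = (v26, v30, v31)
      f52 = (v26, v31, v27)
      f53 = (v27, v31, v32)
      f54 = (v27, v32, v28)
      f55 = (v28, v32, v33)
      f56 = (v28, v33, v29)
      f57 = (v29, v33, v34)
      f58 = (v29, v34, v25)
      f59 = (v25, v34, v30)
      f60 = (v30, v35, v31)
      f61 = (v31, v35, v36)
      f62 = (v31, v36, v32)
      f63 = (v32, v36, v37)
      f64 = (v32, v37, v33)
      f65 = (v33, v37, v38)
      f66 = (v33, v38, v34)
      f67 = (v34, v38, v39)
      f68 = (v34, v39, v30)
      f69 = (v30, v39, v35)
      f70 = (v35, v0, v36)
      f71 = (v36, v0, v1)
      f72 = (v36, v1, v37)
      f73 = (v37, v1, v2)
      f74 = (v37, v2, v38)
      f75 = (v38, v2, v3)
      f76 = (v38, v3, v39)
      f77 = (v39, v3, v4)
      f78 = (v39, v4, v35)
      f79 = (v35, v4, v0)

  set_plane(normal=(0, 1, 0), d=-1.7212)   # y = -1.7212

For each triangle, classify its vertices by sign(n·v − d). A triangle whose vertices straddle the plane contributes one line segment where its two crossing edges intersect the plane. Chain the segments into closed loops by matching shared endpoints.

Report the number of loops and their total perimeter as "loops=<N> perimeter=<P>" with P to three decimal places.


loops=1 perimeter=8.540

Straddling triangles (18 of 80):
  (v20,v25,v21) [+-+] → (-1.88709, -1.7212, 0)–(-1.8549, -1.7212, 0.0442977)  len=0.0548
  (v21,v25,v26) [+-+] → (-1.8549, -1.7212, 0.0442977)–(-1.7212, -1.7212, 0.228319)  len=0.2275
  (v20,v29,v25) [++-] → (-1.7212, -1.7212, -0.228319)–(-1.88709, -1.7212, 0)  len=0.2822
  (v25,v30,v26) [--+] → (-1.16456, -1.7212, 0.545654)–(-1.7212, -1.7212, 0.228319)  len=0.6407
  (v26,v30,v31) [+--] → (-1.16456, -1.7212, 0.545654)–(-0.903855, -1.7212, 0.6943)  len=0.3001
  (v26,v31,v27) [+-+] → (-0.903855, -1.7212, 0.6943)–(-0.284423, -1.7212, 0.610925)  len=0.6250
  (v27,v31,v32) [+-+] → (-0.284423, -1.7212, 0.610925)–(0, -1.7212, 0.57265)  len=0.2870
  (v29,v33,v34) [++-] → (0, -1.7212, -0.57265)–(-0.903855, -1.7212, -0.6943)  len=0.9120
  (v29,v34,v25) [+--] → (-0.903855, -1.7212, -0.6943)–(-1.7212, -1.7212, -0.228319)  len=0.9408
  (v31,v35,v36) [--+] → (1.7212, -1.7212, 0.228319)–(0.903855, -1.7212, 0.6943)  len=0.9408
  (v31,v36,v32) [-++] → (0.903855, -1.7212, 0.6943)–(0, -1.7212, 0.57265)  len=0.9120
  (v33,v38,v34) [++-] → (0.284423, -1.7212, -0.610925)–(0, -1.7212, -0.57265)  len=0.2870
  (v34,v38,v39) [-++] → (0.284423, -1.7212, -0.610925)–(0.903855, -1.7212, -0.6943)  len=0.6250
  (v34,v39,v30) [-+-] → (0.903855, -1.7212, -0.6943)–(1.16456, -1.7212, -0.545654)  len=0.3001
  (v30,v39,v35) [-+-] → (1.16456, -1.7212, -0.545654)–(1.7212, -1.7212, -0.228319)  len=0.6407
  (v35,v0,v36) [-++] → (1.88709, -1.7212, 0)–(1.7212, -1.7212, 0.228319)  len=0.2822
  (v39,v4,v35) [++-] → (1.8549, -1.7212, -0.0442977)–(1.7212, -1.7212, -0.228319)  len=0.2275
  (v35,v4,v0) [-++] → (1.8549, -1.7212, -0.0442977)–(1.88709, -1.7212, 0)  len=0.0548

Chained into 1 loop(s):
  loop 1: 18 segments, perimeter = 8.5403
Total perimeter = 8.540


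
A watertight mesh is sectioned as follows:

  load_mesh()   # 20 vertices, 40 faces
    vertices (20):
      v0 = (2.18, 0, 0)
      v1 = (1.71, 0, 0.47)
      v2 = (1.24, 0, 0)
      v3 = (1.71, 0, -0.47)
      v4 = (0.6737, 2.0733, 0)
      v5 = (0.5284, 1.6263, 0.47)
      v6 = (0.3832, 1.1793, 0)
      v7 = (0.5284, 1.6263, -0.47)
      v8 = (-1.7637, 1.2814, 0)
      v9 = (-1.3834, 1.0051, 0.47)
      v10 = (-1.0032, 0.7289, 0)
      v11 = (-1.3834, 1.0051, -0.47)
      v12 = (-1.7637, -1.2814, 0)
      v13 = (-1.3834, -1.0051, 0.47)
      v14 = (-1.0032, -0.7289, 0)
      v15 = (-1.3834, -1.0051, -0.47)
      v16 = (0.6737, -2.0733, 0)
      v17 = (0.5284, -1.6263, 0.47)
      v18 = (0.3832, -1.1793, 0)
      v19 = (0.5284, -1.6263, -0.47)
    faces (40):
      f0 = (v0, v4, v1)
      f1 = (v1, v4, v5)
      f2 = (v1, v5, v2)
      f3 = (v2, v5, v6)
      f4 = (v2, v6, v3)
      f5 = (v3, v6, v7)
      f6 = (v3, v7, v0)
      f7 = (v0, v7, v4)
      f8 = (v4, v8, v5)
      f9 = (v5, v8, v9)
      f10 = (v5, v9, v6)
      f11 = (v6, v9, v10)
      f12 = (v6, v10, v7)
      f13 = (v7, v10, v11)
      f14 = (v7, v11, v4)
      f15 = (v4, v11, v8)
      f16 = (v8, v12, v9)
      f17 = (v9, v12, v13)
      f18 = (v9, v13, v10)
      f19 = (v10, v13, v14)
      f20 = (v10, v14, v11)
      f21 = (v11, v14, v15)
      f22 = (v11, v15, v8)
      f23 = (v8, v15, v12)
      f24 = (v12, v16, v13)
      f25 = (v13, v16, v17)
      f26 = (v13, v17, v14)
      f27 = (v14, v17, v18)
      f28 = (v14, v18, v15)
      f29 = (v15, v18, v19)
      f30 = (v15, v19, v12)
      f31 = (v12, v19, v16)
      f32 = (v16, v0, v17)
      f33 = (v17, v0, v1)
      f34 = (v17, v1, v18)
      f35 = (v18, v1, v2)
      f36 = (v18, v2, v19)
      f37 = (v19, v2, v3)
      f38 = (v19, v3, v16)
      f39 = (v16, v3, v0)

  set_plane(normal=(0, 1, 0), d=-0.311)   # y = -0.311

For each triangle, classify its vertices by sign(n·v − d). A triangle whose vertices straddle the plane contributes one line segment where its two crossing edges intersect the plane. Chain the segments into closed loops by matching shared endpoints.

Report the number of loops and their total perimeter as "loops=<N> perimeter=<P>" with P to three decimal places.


Straddling triangles (16 of 40):
  (v8,v12,v9) [+-+] → (-1.7637, -0.311, 0)–(-1.6023, -0.311, 0.19947)  len=0.2566
  (v9,v12,v13) [+--] → (-1.6023, -0.311, 0.19947)–(-1.3834, -0.311, 0.47)  len=0.3480
  (v9,v13,v10) [+-+] → (-1.3834, -0.311, 0.47)–(-1.23121, -0.311, 0.281864)  len=0.2420
  (v10,v13,v14) [+--] → (-1.23121, -0.311, 0.281864)–(-1.0032, -0.311, 0)  len=0.3625
  (v10,v14,v11) [+-+] → (-1.0032, -0.311, 0)–(-1.09483, -0.311, -0.113272)  len=0.1457
  (v11,v14,v15) [+--] → (-1.09483, -0.311, -0.113272)–(-1.3834, -0.311, -0.47)  len=0.4588
  (v11,v15,v8) [+-+] → (-1.3834, -0.311, -0.47)–(-1.49885, -0.311, -0.327325)  len=0.1835
  (v8,v15,v12) [+--] → (-1.49885, -0.311, -0.327325)–(-1.7637, -0.311, 0)  len=0.4211
  (v16,v0,v17) [-+-] → (1.95405, -0.311, 0)–(1.86416, -0.311, 0.0898789)  len=0.1271
  (v17,v0,v1) [-++] → (1.86416, -0.311, 0.0898789)–(1.48404, -0.311, 0.47)  len=0.5376
  (v17,v1,v18) [-+-] → (1.48404, -0.311, 0.47)–(1.3601, -0.311, 0.346054)  len=0.1753
  (v18,v1,v2) [-++] → (1.3601, -0.311, 0.346054)–(1.01405, -0.311, 0)  len=0.4894
  (v18,v2,v19) [-+-] → (1.01405, -0.311, 0)–(1.10392, -0.311, -0.0898789)  len=0.1271
  (v19,v2,v3) [-++] → (1.10392, -0.311, -0.0898789)–(1.48404, -0.311, -0.47)  len=0.5376
  (v19,v3,v16) [-+-] → (1.48404, -0.311, -0.47)–(1.55455, -0.311, -0.399499)  len=0.0997
  (v16,v3,v0) [-++] → (1.55455, -0.311, -0.399499)–(1.95405, -0.311, 0)  len=0.5650

Chained into 2 loop(s):
  loop 1: 8 segments, perimeter = 2.4182
  loop 2: 8 segments, perimeter = 2.6587
Total perimeter = 5.077

loops=2 perimeter=5.077


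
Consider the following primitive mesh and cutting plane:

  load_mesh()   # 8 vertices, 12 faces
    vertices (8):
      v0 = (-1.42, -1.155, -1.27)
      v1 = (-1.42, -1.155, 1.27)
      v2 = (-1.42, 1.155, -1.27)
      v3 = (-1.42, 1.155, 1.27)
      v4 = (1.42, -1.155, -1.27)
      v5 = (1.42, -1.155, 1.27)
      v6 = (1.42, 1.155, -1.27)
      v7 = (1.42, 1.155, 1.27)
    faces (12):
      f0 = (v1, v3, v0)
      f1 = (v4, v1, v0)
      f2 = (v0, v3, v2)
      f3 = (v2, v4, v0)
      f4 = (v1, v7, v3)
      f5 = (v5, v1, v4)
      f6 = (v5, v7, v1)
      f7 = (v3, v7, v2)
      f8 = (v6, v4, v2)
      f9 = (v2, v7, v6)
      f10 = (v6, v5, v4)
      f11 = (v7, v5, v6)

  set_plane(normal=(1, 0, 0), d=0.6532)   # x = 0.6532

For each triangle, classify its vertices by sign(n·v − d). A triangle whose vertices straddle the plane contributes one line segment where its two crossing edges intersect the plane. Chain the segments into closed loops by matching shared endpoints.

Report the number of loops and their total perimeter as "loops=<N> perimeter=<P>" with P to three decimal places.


Straddling triangles (8 of 12):
  (v4,v1,v0) [+--] → (0.6532, -1.155, -0.5842)–(0.6532, -1.155, -1.27)  len=0.6858
  (v2,v4,v0) [-+-] → (0.6532, -0.5313, -1.27)–(0.6532, -1.155, -1.27)  len=0.6237
  (v1,v7,v3) [-+-] → (0.6532, 0.5313, 1.27)–(0.6532, 1.155, 1.27)  len=0.6237
  (v5,v1,v4) [+-+] → (0.6532, -1.155, 1.27)–(0.6532, -1.155, -0.5842)  len=1.8542
  (v5,v7,v1) [++-] → (0.6532, 0.5313, 1.27)–(0.6532, -1.155, 1.27)  len=1.6863
  (v3,v7,v2) [-+-] → (0.6532, 1.155, 1.27)–(0.6532, 1.155, 0.5842)  len=0.6858
  (v6,v4,v2) [++-] → (0.6532, -0.5313, -1.27)–(0.6532, 1.155, -1.27)  len=1.6863
  (v2,v7,v6) [-++] → (0.6532, 1.155, 0.5842)–(0.6532, 1.155, -1.27)  len=1.8542

Chained into 1 loop(s):
  loop 1: 8 segments, perimeter = 9.7000
Total perimeter = 9.700

loops=1 perimeter=9.700


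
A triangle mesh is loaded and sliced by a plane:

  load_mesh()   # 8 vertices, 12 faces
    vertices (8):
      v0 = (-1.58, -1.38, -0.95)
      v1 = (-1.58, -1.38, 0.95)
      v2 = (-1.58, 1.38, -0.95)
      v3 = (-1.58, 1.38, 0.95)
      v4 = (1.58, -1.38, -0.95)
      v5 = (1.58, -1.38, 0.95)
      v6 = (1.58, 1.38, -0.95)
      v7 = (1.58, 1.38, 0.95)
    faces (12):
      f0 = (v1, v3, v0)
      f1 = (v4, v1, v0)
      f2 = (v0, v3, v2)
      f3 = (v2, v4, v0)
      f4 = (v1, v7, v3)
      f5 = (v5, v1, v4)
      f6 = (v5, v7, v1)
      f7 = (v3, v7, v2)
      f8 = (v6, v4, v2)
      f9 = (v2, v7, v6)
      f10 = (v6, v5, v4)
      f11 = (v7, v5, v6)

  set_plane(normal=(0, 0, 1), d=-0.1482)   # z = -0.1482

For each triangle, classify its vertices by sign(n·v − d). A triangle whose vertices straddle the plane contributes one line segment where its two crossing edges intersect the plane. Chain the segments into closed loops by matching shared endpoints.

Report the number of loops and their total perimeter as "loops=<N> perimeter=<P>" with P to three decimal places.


Straddling triangles (8 of 12):
  (v1,v3,v0) [++-] → (-1.58, -0.21528, -0.1482)–(-1.58, -1.38, -0.1482)  len=1.1647
  (v4,v1,v0) [-+-] → (0.24648, -1.38, -0.1482)–(-1.58, -1.38, -0.1482)  len=1.8265
  (v0,v3,v2) [-+-] → (-1.58, -0.21528, -0.1482)–(-1.58, 1.38, -0.1482)  len=1.5953
  (v5,v1,v4) [++-] → (0.24648, -1.38, -0.1482)–(1.58, -1.38, -0.1482)  len=1.3335
  (v3,v7,v2) [++-] → (-0.24648, 1.38, -0.1482)–(-1.58, 1.38, -0.1482)  len=1.3335
  (v2,v7,v6) [-+-] → (-0.24648, 1.38, -0.1482)–(1.58, 1.38, -0.1482)  len=1.8265
  (v6,v5,v4) [-+-] → (1.58, 0.21528, -0.1482)–(1.58, -1.38, -0.1482)  len=1.5953
  (v7,v5,v6) [++-] → (1.58, 0.21528, -0.1482)–(1.58, 1.38, -0.1482)  len=1.1647

Chained into 1 loop(s):
  loop 1: 8 segments, perimeter = 11.8400
Total perimeter = 11.840

loops=1 perimeter=11.840


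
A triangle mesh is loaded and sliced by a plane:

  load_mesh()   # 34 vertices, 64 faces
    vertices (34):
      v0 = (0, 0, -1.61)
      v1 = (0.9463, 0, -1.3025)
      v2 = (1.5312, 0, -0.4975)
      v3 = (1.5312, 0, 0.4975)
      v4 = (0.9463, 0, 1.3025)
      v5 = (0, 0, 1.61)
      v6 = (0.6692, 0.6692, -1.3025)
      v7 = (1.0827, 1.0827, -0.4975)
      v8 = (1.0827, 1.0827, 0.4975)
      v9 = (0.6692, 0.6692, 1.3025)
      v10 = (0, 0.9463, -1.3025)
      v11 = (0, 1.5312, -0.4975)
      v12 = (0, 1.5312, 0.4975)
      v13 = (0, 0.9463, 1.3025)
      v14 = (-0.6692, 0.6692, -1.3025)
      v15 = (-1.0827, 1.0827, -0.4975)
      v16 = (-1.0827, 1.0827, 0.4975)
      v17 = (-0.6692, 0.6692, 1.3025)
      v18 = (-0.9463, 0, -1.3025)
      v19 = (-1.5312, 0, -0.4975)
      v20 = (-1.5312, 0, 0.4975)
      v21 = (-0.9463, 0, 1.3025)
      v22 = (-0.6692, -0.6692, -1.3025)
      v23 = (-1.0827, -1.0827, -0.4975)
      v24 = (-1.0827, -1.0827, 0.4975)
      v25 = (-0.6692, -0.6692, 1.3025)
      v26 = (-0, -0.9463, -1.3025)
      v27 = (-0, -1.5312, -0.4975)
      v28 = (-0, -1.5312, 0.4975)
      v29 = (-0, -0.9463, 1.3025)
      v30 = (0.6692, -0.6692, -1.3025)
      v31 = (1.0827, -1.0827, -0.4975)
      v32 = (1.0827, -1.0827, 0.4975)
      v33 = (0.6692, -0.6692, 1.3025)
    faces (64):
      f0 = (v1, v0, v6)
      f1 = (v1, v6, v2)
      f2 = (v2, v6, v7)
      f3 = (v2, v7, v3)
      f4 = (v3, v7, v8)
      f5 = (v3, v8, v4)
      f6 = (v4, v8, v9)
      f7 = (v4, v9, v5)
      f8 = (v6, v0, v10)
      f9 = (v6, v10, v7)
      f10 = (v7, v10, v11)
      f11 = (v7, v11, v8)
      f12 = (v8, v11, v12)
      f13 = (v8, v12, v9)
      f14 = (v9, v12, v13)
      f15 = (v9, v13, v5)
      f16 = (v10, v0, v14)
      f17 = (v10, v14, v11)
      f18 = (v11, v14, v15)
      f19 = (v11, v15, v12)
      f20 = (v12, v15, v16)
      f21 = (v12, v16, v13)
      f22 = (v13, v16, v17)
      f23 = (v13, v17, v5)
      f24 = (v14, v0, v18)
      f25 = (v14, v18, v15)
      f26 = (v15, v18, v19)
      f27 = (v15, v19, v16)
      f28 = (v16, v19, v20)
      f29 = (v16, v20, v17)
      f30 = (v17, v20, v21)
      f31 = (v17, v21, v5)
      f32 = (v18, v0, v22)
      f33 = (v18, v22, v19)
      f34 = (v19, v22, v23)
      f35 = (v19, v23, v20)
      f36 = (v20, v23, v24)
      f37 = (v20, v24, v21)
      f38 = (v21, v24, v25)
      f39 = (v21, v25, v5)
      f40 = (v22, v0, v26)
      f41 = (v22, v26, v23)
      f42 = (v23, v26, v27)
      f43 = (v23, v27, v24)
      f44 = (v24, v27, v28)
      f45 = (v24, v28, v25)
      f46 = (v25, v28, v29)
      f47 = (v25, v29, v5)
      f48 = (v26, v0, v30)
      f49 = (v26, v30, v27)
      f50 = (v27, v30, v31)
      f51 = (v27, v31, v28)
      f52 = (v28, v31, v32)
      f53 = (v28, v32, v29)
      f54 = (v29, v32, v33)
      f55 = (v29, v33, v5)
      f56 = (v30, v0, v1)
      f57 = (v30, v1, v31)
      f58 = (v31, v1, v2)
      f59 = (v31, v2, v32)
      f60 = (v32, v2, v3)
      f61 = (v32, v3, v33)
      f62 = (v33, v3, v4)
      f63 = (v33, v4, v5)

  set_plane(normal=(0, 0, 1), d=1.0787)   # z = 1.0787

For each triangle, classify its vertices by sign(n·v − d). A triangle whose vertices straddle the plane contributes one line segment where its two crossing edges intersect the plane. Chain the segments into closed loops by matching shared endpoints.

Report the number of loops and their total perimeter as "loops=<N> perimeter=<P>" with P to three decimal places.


Straddling triangles (16 of 64):
  (v3,v8,v4) [--+] → (0.984221, 0.301004, 1.0787)–(1.10891, 0, 1.0787)  len=0.3258
  (v4,v8,v9) [+-+] → (0.984221, 0.301004, 1.0787)–(0.784158, 0.784158, 1.0787)  len=0.5229
  (v8,v12,v9) [--+] → (0.483154, 0.908847, 1.0787)–(0.784158, 0.784158, 1.0787)  len=0.3258
  (v9,v12,v13) [+-+] → (0.483154, 0.908847, 1.0787)–(0, 1.10891, 1.0787)  len=0.5229
  (v12,v16,v13) [--+] → (-0.301004, 0.984221, 1.0787)–(0, 1.10891, 1.0787)  len=0.3258
  (v13,v16,v17) [+-+] → (-0.301004, 0.984221, 1.0787)–(-0.784158, 0.784158, 1.0787)  len=0.5229
  (v16,v20,v17) [--+] → (-0.908847, 0.483154, 1.0787)–(-0.784158, 0.784158, 1.0787)  len=0.3258
  (v17,v20,v21) [+-+] → (-0.908847, 0.483154, 1.0787)–(-1.10891, 0, 1.0787)  len=0.5229
  (v20,v24,v21) [--+] → (-0.984221, -0.301004, 1.0787)–(-1.10891, 0, 1.0787)  len=0.3258
  (v21,v24,v25) [+-+] → (-0.984221, -0.301004, 1.0787)–(-0.784158, -0.784158, 1.0787)  len=0.5229
  (v24,v28,v25) [--+] → (-0.483154, -0.908847, 1.0787)–(-0.784158, -0.784158, 1.0787)  len=0.3258
  (v25,v28,v29) [+-+] → (-0.483154, -0.908847, 1.0787)–(0, -1.10891, 1.0787)  len=0.5229
  (v28,v32,v29) [--+] → (0.301004, -0.984221, 1.0787)–(0, -1.10891, 1.0787)  len=0.3258
  (v29,v32,v33) [+-+] → (0.301004, -0.984221, 1.0787)–(0.784158, -0.784158, 1.0787)  len=0.5229
  (v32,v3,v33) [--+] → (0.908847, -0.483154, 1.0787)–(0.784158, -0.784158, 1.0787)  len=0.3258
  (v33,v3,v4) [+-+] → (0.908847, -0.483154, 1.0787)–(1.10891, 0, 1.0787)  len=0.5229

Chained into 1 loop(s):
  loop 1: 16 segments, perimeter = 6.7900
Total perimeter = 6.790

loops=1 perimeter=6.790


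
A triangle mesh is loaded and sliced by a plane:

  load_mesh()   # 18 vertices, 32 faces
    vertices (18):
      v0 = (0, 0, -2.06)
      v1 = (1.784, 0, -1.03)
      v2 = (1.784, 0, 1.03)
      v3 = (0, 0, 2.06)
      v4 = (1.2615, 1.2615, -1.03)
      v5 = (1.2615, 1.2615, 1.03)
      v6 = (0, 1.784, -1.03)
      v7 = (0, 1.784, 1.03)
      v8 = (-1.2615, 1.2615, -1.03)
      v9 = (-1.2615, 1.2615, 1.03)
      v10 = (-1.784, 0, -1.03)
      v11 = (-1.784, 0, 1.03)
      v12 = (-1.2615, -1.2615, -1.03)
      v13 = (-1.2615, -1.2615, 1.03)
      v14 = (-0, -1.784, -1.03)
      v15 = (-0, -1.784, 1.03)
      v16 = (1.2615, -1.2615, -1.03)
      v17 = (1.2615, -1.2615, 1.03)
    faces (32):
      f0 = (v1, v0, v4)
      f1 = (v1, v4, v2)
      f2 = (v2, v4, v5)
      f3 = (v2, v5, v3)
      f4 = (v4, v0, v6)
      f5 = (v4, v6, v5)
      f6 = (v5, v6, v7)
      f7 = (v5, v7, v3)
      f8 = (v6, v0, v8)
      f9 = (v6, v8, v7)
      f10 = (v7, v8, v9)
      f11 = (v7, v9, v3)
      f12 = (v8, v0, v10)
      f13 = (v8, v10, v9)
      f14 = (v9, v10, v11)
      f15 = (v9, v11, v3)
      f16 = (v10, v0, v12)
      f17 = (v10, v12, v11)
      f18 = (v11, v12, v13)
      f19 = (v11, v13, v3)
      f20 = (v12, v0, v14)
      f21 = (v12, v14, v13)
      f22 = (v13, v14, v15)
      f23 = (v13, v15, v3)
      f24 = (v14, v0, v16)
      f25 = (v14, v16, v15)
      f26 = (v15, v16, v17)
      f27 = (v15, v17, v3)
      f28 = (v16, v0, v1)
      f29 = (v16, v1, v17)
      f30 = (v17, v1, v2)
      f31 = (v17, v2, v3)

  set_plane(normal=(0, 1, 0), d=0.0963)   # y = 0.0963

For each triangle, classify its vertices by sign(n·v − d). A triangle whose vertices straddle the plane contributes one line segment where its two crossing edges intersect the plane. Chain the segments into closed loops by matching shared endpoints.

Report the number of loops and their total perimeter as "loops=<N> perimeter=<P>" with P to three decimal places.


loops=1 perimeter=12.127

Straddling triangles (12 of 32):
  (v1,v0,v4) [--+] → (0.0963, 0.0963, -1.98137)–(1.74411, 0.0963, -1.03)  len=1.9027
  (v1,v4,v2) [-+-] → (1.74411, 0.0963, -1.03)–(1.74411, 0.0963, 0.872744)  len=1.9027
  (v2,v4,v5) [-++] → (1.74411, 0.0963, 0.872744)–(1.74411, 0.0963, 1.03)  len=0.1573
  (v2,v5,v3) [-+-] → (1.74411, 0.0963, 1.03)–(0.0963, 0.0963, 1.98137)  len=1.9027
  (v4,v0,v6) [+-+] → (0.0963, 0.0963, -1.98137)–(0, 0.0963, -2.0044)  len=0.0990
  (v5,v7,v3) [++-] → (0, 0.0963, 2.0044)–(0.0963, 0.0963, 1.98137)  len=0.0990
  (v6,v0,v8) [+-+] → (0, 0.0963, -2.0044)–(-0.0963, 0.0963, -1.98137)  len=0.0990
  (v7,v9,v3) [++-] → (-0.0963, 0.0963, 1.98137)–(0, 0.0963, 2.0044)  len=0.0990
  (v8,v0,v10) [+--] → (-0.0963, 0.0963, -1.98137)–(-1.74411, 0.0963, -1.03)  len=1.9027
  (v8,v10,v9) [+-+] → (-1.74411, 0.0963, -1.03)–(-1.74411, 0.0963, -0.872744)  len=0.1573
  (v9,v10,v11) [+--] → (-1.74411, 0.0963, -0.872744)–(-1.74411, 0.0963, 1.03)  len=1.9027
  (v9,v11,v3) [+--] → (-1.74411, 0.0963, 1.03)–(-0.0963, 0.0963, 1.98137)  len=1.9027

Chained into 1 loop(s):
  loop 1: 12 segments, perimeter = 12.1270
Total perimeter = 12.127


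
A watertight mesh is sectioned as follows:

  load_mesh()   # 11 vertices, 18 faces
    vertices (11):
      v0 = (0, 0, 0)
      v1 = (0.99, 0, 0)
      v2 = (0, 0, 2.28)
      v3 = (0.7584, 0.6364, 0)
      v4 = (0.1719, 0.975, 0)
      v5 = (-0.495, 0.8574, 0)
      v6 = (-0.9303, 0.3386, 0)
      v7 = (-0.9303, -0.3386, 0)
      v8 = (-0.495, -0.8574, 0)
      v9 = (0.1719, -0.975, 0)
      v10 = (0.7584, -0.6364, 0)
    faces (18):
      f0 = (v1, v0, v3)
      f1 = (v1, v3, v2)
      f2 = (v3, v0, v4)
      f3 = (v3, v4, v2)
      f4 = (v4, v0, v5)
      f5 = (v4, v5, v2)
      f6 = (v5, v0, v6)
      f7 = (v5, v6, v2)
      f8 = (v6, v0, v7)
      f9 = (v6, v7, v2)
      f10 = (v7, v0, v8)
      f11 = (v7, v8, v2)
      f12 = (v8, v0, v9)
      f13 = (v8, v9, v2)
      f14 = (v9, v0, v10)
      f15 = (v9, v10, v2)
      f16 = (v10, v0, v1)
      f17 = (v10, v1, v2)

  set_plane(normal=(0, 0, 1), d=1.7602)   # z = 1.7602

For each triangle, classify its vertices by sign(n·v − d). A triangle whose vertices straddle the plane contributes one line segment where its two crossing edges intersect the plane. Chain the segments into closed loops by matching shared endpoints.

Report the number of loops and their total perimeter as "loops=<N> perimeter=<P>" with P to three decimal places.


Straddling triangles (9 of 18):
  (v1,v3,v2) [--+] → (0.172902, 0.145088, 1.7602)–(0.225703, 0, 1.7602)  len=0.1544
  (v3,v4,v2) [--+] → (0.0391902, 0.222283, 1.7602)–(0.172902, 0.145088, 1.7602)  len=0.1544
  (v4,v5,v2) [--+] → (-0.112851, 0.195472, 1.7602)–(0.0391902, 0.222283, 1.7602)  len=0.1544
  (v5,v6,v2) [--+] → (-0.212092, 0.0771949, 1.7602)–(-0.112851, 0.195472, 1.7602)  len=0.1544
  (v6,v7,v2) [--+] → (-0.212092, -0.0771949, 1.7602)–(-0.212092, 0.0771949, 1.7602)  len=0.1544
  (v7,v8,v2) [--+] → (-0.112851, -0.195472, 1.7602)–(-0.212092, -0.0771949, 1.7602)  len=0.1544
  (v8,v9,v2) [--+] → (0.0391902, -0.222283, 1.7602)–(-0.112851, -0.195472, 1.7602)  len=0.1544
  (v9,v10,v2) [--+] → (0.172902, -0.145088, 1.7602)–(0.0391902, -0.222283, 1.7602)  len=0.1544
  (v10,v1,v2) [--+] → (0.225703, 0, 1.7602)–(0.172902, -0.145088, 1.7602)  len=0.1544

Chained into 1 loop(s):
  loop 1: 9 segments, perimeter = 1.3895
Total perimeter = 1.390

loops=1 perimeter=1.390


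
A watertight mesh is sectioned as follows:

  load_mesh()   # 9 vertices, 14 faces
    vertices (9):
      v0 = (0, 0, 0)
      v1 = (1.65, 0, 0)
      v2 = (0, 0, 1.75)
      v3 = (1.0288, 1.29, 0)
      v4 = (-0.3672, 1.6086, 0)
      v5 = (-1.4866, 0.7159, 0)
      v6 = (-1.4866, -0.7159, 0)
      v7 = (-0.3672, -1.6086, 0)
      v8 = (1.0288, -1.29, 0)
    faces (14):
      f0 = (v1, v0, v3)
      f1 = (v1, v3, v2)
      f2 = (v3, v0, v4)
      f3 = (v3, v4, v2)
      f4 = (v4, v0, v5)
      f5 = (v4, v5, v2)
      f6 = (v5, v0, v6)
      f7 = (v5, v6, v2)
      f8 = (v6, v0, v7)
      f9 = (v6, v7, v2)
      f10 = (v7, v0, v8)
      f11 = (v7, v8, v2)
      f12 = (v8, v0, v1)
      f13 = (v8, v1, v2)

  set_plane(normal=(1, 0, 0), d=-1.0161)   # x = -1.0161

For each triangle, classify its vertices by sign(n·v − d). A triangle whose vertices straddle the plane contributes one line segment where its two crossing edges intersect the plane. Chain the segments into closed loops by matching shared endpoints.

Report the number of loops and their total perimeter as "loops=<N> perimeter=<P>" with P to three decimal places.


Straddling triangles (6 of 14):
  (v4,v0,v5) [++-] → (-1.0161, 0.489322, 0)–(-1.0161, 1.09111, 0)  len=0.6018
  (v4,v5,v2) [+-+] → (-1.0161, 1.09111, 0)–(-1.0161, 0.489322, 0.553865)  len=0.8179
  (v5,v0,v6) [-+-] → (-1.0161, 0.489322, 0)–(-1.0161, -0.489322, 0)  len=0.9786
  (v5,v6,v2) [--+] → (-1.0161, -0.489322, 0.553865)–(-1.0161, 0.489322, 0.553865)  len=0.9786
  (v6,v0,v7) [-++] → (-1.0161, -0.489322, 0)–(-1.0161, -1.09111, 0)  len=0.6018
  (v6,v7,v2) [-++] → (-1.0161, -1.09111, 0)–(-1.0161, -0.489322, 0.553865)  len=0.8179

Chained into 1 loop(s):
  loop 1: 6 segments, perimeter = 4.7966
Total perimeter = 4.797

loops=1 perimeter=4.797


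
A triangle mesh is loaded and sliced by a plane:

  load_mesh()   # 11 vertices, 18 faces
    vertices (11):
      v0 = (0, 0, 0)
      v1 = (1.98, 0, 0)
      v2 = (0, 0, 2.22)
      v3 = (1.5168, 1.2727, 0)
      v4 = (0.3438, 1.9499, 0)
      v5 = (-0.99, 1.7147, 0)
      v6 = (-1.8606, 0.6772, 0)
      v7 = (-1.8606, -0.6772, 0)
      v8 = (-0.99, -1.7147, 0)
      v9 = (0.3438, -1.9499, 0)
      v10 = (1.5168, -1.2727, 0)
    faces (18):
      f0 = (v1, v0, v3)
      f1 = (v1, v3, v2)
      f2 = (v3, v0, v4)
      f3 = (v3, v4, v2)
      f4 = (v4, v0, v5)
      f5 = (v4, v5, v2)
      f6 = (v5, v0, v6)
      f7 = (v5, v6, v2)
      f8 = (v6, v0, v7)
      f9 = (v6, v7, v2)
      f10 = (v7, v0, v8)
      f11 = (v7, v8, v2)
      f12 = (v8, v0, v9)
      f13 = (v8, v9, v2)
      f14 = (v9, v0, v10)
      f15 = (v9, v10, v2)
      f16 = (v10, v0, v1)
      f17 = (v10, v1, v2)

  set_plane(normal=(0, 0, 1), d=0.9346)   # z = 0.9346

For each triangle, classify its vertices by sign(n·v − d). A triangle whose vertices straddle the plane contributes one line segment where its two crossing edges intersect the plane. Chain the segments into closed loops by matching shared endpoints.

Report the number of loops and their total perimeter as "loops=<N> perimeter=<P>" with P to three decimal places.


loops=1 perimeter=7.058

Straddling triangles (9 of 18):
  (v1,v3,v2) [--+] → (0.878241, 0.736905, 0.9346)–(1.14644, 0, 0.9346)  len=0.7842
  (v3,v4,v2) [--+] → (0.199063, 1.12901, 0.9346)–(0.878241, 0.736905, 0.9346)  len=0.7842
  (v4,v5,v2) [--+] → (-0.573219, 0.992827, 0.9346)–(0.199063, 1.12901, 0.9346)  len=0.7842
  (v5,v6,v2) [--+] → (-1.0773, 0.392105, 0.9346)–(-0.573219, 0.992827, 0.9346)  len=0.7842
  (v6,v7,v2) [--+] → (-1.0773, -0.392105, 0.9346)–(-1.0773, 0.392105, 0.9346)  len=0.7842
  (v7,v8,v2) [--+] → (-0.573219, -0.992827, 0.9346)–(-1.0773, -0.392105, 0.9346)  len=0.7842
  (v8,v9,v2) [--+] → (0.199063, -1.12901, 0.9346)–(-0.573219, -0.992827, 0.9346)  len=0.7842
  (v9,v10,v2) [--+] → (0.878241, -0.736905, 0.9346)–(0.199063, -1.12901, 0.9346)  len=0.7842
  (v10,v1,v2) [--+] → (1.14644, 0, 0.9346)–(0.878241, -0.736905, 0.9346)  len=0.7842

Chained into 1 loop(s):
  loop 1: 9 segments, perimeter = 7.0579
Total perimeter = 7.058


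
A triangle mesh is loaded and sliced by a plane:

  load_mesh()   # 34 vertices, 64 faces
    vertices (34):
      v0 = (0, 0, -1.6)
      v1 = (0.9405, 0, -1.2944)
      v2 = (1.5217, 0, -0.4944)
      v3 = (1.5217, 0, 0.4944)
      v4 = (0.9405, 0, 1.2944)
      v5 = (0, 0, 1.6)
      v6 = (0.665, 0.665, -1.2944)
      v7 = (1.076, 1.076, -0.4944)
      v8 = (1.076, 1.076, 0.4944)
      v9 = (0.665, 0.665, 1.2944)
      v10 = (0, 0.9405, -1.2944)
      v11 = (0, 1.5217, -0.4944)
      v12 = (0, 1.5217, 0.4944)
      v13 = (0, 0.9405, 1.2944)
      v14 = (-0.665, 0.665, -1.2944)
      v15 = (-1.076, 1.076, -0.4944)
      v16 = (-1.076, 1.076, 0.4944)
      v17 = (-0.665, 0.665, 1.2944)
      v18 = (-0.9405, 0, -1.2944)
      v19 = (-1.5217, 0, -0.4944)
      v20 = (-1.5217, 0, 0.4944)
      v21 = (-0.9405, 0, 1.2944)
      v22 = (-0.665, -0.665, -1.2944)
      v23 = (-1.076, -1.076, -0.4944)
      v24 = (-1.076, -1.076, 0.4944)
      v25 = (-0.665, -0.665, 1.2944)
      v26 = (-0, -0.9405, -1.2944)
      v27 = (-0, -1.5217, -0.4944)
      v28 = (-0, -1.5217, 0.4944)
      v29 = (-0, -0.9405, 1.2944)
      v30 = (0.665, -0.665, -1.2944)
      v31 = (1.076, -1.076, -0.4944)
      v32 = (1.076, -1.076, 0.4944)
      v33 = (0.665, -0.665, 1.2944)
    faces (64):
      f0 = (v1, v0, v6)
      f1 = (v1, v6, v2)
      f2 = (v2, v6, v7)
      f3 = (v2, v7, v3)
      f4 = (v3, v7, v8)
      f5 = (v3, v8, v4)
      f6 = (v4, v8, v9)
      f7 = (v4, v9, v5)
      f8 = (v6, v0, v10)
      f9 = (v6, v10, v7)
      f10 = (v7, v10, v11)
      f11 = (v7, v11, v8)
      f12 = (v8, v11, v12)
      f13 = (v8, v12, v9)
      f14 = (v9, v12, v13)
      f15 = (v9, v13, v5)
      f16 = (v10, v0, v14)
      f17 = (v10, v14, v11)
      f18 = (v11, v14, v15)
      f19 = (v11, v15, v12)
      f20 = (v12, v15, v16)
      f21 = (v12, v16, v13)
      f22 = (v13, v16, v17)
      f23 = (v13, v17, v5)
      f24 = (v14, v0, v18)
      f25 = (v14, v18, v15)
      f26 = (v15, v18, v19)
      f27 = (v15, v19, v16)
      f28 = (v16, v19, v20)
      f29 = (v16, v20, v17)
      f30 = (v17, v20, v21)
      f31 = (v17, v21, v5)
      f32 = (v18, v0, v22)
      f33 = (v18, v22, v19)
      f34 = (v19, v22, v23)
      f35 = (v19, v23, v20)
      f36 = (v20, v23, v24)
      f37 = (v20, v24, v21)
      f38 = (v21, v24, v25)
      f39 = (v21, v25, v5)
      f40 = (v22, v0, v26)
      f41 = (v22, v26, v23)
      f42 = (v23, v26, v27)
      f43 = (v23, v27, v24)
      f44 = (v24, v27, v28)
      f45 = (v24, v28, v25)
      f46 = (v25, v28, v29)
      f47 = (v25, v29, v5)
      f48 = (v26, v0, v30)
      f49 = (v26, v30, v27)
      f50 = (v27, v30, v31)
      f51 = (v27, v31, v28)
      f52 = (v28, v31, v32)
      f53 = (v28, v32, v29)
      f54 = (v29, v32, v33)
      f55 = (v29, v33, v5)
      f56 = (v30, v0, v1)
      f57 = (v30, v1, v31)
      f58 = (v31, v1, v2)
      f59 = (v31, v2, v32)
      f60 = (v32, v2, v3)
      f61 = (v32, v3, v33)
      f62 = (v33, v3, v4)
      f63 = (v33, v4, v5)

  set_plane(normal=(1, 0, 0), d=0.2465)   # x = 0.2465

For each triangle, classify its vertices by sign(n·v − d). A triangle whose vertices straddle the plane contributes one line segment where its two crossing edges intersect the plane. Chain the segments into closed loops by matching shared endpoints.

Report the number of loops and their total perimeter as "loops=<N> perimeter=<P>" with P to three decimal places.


Straddling triangles (20 of 64):
  (v1,v0,v6) [+-+] → (0.2465, 0, -1.5199)–(0.2465, 0.2465, -1.48672)  len=0.2487
  (v4,v9,v5) [++-] → (0.2465, 0.2465, 1.48672)–(0.2465, 0, 1.5199)  len=0.2487
  (v6,v0,v10) [+--] → (0.2465, 0.2465, -1.48672)–(0.2465, 0.838379, -1.2944)  len=0.6223
  (v6,v10,v7) [+-+] → (0.2465, 0.838379, -1.2944)–(0.2465, 0.971542, -1.11113)  len=0.2265
  (v7,v10,v11) [+--] → (0.2465, 0.971542, -1.11113)–(0.2465, 1.41959, -0.4944)  len=0.7623
  (v7,v11,v8) [+-+] → (0.2465, 1.41959, -0.4944)–(0.2465, 1.41959, -0.267877)  len=0.2265
  (v8,v11,v12) [+--] → (0.2465, 1.41959, -0.267877)–(0.2465, 1.41959, 0.4944)  len=0.7623
  (v8,v12,v9) [+-+] → (0.2465, 1.41959, 0.4944)–(0.2465, 1.20414, 0.790941)  len=0.3665
  (v9,v12,v13) [+--] → (0.2465, 1.20414, 0.790941)–(0.2465, 0.838379, 1.2944)  len=0.6223
  (v9,v13,v5) [+--] → (0.2465, 0.838379, 1.2944)–(0.2465, 0.2465, 1.48672)  len=0.6223
  (v26,v0,v30) [--+] → (0.2465, -0.2465, -1.48672)–(0.2465, -0.838379, -1.2944)  len=0.6223
  (v26,v30,v27) [-+-] → (0.2465, -0.838379, -1.2944)–(0.2465, -1.20414, -0.790941)  len=0.6223
  (v27,v30,v31) [-++] → (0.2465, -1.20414, -0.790941)–(0.2465, -1.41959, -0.4944)  len=0.3665
  (v27,v31,v28) [-+-] → (0.2465, -1.41959, -0.4944)–(0.2465, -1.41959, 0.267877)  len=0.7623
  (v28,v31,v32) [-++] → (0.2465, -1.41959, 0.267877)–(0.2465, -1.41959, 0.4944)  len=0.2265
  (v28,v32,v29) [-+-] → (0.2465, -1.41959, 0.4944)–(0.2465, -0.971542, 1.11113)  len=0.7623
  (v29,v32,v33) [-++] → (0.2465, -0.971542, 1.11113)–(0.2465, -0.838379, 1.2944)  len=0.2265
  (v29,v33,v5) [-+-] → (0.2465, -0.838379, 1.2944)–(0.2465, -0.2465, 1.48672)  len=0.6223
  (v30,v0,v1) [+-+] → (0.2465, -0.2465, -1.48672)–(0.2465, 0, -1.5199)  len=0.2487
  (v33,v4,v5) [++-] → (0.2465, 0, 1.5199)–(0.2465, -0.2465, 1.48672)  len=0.2487

Chained into 1 loop(s):
  loop 1: 20 segments, perimeter = 9.4172
Total perimeter = 9.417

loops=1 perimeter=9.417


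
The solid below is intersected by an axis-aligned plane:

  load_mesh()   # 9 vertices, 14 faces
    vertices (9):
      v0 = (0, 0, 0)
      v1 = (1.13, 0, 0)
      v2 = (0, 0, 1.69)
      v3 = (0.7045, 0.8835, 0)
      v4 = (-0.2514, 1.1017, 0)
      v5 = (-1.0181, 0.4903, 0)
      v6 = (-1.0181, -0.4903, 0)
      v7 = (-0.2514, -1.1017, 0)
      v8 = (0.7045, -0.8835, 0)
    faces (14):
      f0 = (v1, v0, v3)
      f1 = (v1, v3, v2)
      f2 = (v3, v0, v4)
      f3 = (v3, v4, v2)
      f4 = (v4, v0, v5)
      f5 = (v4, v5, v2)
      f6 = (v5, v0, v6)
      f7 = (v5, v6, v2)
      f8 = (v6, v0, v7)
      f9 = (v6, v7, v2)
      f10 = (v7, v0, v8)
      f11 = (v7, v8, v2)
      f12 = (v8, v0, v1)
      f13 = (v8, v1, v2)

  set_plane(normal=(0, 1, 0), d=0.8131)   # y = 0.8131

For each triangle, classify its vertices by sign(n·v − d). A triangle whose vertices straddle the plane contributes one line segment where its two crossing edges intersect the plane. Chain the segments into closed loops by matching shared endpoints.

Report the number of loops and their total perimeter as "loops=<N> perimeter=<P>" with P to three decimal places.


loops=1 perimeter=3.018

Straddling triangles (6 of 14):
  (v1,v0,v3) [--+] → (0.648363, 0.8131, 0)–(0.738405, 0.8131, 0)  len=0.0900
  (v1,v3,v2) [-+-] → (0.738405, 0.8131, 0)–(0.648363, 0.8131, 0.134664)  len=0.1620
  (v3,v0,v4) [+-+] → (0.648363, 0.8131, 0)–(-0.185544, 0.8131, 0)  len=0.8339
  (v3,v4,v2) [++-] → (-0.185544, 0.8131, 0.44271)–(0.648363, 0.8131, 0.134664)  len=0.8890
  (v4,v0,v5) [+--] → (-0.185544, 0.8131, 0)–(-0.613306, 0.8131, 0)  len=0.4278
  (v4,v5,v2) [+--] → (-0.613306, 0.8131, 0)–(-0.185544, 0.8131, 0.44271)  len=0.6156

Chained into 1 loop(s):
  loop 1: 6 segments, perimeter = 3.0183
Total perimeter = 3.018


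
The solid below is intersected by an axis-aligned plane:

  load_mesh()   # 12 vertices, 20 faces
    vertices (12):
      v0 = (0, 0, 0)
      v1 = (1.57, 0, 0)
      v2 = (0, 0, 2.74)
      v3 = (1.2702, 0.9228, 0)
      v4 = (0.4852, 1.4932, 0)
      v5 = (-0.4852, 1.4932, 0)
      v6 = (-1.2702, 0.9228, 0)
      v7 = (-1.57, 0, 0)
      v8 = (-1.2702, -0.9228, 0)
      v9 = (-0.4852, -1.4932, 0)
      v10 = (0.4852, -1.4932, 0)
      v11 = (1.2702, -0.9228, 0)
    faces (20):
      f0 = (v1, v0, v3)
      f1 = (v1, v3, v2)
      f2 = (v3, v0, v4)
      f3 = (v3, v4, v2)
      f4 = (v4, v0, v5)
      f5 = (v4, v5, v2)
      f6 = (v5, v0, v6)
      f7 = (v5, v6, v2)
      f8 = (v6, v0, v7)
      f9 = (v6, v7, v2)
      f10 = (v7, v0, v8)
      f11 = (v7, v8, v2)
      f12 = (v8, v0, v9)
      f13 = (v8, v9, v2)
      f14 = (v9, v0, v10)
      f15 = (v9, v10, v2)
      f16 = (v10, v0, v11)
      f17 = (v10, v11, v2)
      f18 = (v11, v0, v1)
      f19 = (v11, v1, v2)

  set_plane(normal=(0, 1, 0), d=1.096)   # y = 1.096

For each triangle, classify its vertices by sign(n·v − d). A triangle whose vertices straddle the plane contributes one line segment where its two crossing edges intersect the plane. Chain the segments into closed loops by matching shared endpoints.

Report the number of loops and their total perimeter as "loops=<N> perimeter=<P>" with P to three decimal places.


Straddling triangles (6 of 20):
  (v3,v0,v4) [--+] → (0.356134, 1.096, 0)–(1.03184, 1.096, 0)  len=0.6757
  (v3,v4,v2) [-+-] → (1.03184, 1.096, 0)–(0.356134, 1.096, 0.728856)  len=0.9939
  (v4,v0,v5) [+-+] → (0.356134, 1.096, 0)–(-0.356134, 1.096, 0)  len=0.7123
  (v4,v5,v2) [++-] → (-0.356134, 1.096, 0.728856)–(0.356134, 1.096, 0.728856)  len=0.7123
  (v5,v0,v6) [+--] → (-0.356134, 1.096, 0)–(-1.03184, 1.096, 0)  len=0.6757
  (v5,v6,v2) [+--] → (-1.03184, 1.096, 0)–(-0.356134, 1.096, 0.728856)  len=0.9939

Chained into 1 loop(s):
  loop 1: 6 segments, perimeter = 4.7637
Total perimeter = 4.764

loops=1 perimeter=4.764


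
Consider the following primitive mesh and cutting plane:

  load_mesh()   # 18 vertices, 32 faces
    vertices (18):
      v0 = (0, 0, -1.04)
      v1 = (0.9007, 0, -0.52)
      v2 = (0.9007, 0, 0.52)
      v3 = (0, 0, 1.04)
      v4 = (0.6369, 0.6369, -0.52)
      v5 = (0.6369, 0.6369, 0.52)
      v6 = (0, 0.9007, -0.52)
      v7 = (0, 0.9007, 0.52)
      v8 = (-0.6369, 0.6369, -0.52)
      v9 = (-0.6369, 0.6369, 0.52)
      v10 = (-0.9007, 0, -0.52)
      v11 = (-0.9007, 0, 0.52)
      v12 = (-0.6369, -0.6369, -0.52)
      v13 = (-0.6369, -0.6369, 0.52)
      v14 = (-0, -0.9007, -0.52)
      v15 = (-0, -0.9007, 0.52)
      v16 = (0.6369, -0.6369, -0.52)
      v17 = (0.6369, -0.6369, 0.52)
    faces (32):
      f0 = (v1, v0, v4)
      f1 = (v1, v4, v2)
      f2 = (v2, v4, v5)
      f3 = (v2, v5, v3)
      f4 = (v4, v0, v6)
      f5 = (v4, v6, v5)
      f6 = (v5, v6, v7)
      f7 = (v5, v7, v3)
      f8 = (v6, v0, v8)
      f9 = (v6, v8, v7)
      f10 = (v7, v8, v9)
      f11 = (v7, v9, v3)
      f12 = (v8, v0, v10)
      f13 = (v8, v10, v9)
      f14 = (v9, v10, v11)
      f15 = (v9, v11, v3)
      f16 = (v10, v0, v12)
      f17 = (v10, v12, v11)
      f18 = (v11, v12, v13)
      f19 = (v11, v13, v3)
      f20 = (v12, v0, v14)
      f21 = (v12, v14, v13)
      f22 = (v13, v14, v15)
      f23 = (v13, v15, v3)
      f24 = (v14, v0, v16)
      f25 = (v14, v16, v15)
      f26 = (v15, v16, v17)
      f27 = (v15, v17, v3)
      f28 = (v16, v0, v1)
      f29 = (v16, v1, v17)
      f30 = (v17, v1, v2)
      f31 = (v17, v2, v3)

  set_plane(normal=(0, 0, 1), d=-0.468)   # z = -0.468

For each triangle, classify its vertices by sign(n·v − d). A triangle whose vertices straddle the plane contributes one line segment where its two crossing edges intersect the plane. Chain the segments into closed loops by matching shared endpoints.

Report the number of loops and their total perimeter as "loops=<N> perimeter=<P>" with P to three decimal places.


Straddling triangles (16 of 32):
  (v1,v4,v2) [--+] → (0.65009, 0.605055, -0.468)–(0.9007, 0, -0.468)  len=0.6549
  (v2,v4,v5) [+-+] → (0.65009, 0.605055, -0.468)–(0.6369, 0.6369, -0.468)  len=0.0345
  (v4,v6,v5) [--+] → (0.031845, 0.88751, -0.468)–(0.6369, 0.6369, -0.468)  len=0.6549
  (v5,v6,v7) [+-+] → (0.031845, 0.88751, -0.468)–(0, 0.9007, -0.468)  len=0.0345
  (v6,v8,v7) [--+] → (-0.605055, 0.65009, -0.468)–(0, 0.9007, -0.468)  len=0.6549
  (v7,v8,v9) [+-+] → (-0.605055, 0.65009, -0.468)–(-0.6369, 0.6369, -0.468)  len=0.0345
  (v8,v10,v9) [--+] → (-0.88751, 0.031845, -0.468)–(-0.6369, 0.6369, -0.468)  len=0.6549
  (v9,v10,v11) [+-+] → (-0.88751, 0.031845, -0.468)–(-0.9007, 0, -0.468)  len=0.0345
  (v10,v12,v11) [--+] → (-0.65009, -0.605055, -0.468)–(-0.9007, 0, -0.468)  len=0.6549
  (v11,v12,v13) [+-+] → (-0.65009, -0.605055, -0.468)–(-0.6369, -0.6369, -0.468)  len=0.0345
  (v12,v14,v13) [--+] → (-0.031845, -0.88751, -0.468)–(-0.6369, -0.6369, -0.468)  len=0.6549
  (v13,v14,v15) [+-+] → (-0.031845, -0.88751, -0.468)–(0, -0.9007, -0.468)  len=0.0345
  (v14,v16,v15) [--+] → (0.605055, -0.65009, -0.468)–(0, -0.9007, -0.468)  len=0.6549
  (v15,v16,v17) [+-+] → (0.605055, -0.65009, -0.468)–(0.6369, -0.6369, -0.468)  len=0.0345
  (v16,v1,v17) [--+] → (0.88751, -0.031845, -0.468)–(0.6369, -0.6369, -0.468)  len=0.6549
  (v17,v1,v2) [+-+] → (0.88751, -0.031845, -0.468)–(0.9007, 0, -0.468)  len=0.0345

Chained into 1 loop(s):
  loop 1: 16 segments, perimeter = 5.5150
Total perimeter = 5.515

loops=1 perimeter=5.515
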